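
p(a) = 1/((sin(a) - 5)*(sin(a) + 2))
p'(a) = -cos(a)/((sin(a) - 5)*(sin(a) + 2)^2) - cos(a)/((sin(a) - 5)^2*(sin(a) + 2))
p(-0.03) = -0.10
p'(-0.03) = 0.03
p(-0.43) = -0.12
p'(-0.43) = 0.05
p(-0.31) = -0.11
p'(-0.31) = 0.04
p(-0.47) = -0.12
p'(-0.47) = 0.05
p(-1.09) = -0.15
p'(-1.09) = 0.05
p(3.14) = -0.10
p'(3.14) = -0.03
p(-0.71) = -0.13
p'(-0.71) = 0.06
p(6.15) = -0.10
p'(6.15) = 0.04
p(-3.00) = -0.10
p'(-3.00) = -0.04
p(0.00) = -0.10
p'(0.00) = 0.03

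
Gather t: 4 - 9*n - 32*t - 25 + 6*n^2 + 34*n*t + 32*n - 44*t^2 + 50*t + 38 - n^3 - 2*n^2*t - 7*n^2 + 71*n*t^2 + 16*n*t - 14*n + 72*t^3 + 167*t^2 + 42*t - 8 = -n^3 - n^2 + 9*n + 72*t^3 + t^2*(71*n + 123) + t*(-2*n^2 + 50*n + 60) + 9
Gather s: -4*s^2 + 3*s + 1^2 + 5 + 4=-4*s^2 + 3*s + 10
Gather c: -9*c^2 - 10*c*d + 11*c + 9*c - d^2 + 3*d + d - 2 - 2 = -9*c^2 + c*(20 - 10*d) - d^2 + 4*d - 4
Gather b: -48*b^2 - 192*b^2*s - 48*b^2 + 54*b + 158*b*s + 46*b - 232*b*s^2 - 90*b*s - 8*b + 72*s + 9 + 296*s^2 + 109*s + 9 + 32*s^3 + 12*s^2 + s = b^2*(-192*s - 96) + b*(-232*s^2 + 68*s + 92) + 32*s^3 + 308*s^2 + 182*s + 18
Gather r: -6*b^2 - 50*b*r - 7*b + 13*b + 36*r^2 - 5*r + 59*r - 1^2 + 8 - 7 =-6*b^2 + 6*b + 36*r^2 + r*(54 - 50*b)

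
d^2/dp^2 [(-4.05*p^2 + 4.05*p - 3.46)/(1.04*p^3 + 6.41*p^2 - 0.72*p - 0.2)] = (-8.76096*p^6 + 26.28288*p^5 + 98.889648*p^4 - 79.3497339999998*p^3 - 858.487668*p^2 + 122.646072*p - 13.949168)/(1.124864*p^9 + 20.799168*p^8 + 125.858616*p^7 + 233.926913*p^6 - 95.132568*p^5 - 13.785468*p^4 + 5.289792*p^3 + 0.45816*p^2 - 0.0864*p - 0.008)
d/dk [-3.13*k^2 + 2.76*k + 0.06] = 2.76 - 6.26*k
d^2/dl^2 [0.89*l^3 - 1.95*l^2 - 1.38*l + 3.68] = 5.34*l - 3.9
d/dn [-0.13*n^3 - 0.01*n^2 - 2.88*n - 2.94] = -0.39*n^2 - 0.02*n - 2.88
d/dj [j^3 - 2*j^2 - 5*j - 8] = 3*j^2 - 4*j - 5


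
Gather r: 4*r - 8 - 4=4*r - 12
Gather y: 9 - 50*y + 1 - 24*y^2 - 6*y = -24*y^2 - 56*y + 10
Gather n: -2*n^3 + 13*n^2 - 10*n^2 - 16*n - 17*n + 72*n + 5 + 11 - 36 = -2*n^3 + 3*n^2 + 39*n - 20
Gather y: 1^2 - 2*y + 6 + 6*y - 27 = 4*y - 20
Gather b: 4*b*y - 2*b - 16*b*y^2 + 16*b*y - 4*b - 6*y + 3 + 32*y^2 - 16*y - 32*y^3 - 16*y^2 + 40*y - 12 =b*(-16*y^2 + 20*y - 6) - 32*y^3 + 16*y^2 + 18*y - 9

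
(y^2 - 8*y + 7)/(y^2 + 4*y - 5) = (y - 7)/(y + 5)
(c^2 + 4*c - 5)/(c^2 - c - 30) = (c - 1)/(c - 6)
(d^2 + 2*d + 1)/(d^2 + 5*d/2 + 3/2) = 2*(d + 1)/(2*d + 3)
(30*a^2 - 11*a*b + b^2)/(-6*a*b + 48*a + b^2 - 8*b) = (-5*a + b)/(b - 8)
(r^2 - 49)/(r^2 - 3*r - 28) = (r + 7)/(r + 4)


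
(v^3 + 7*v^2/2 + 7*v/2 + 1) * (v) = v^4 + 7*v^3/2 + 7*v^2/2 + v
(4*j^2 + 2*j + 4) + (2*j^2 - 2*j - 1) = 6*j^2 + 3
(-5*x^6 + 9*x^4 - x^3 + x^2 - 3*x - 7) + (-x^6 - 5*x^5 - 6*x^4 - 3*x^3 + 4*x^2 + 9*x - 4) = -6*x^6 - 5*x^5 + 3*x^4 - 4*x^3 + 5*x^2 + 6*x - 11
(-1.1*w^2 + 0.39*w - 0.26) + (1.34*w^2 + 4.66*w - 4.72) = 0.24*w^2 + 5.05*w - 4.98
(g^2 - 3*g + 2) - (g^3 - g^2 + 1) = -g^3 + 2*g^2 - 3*g + 1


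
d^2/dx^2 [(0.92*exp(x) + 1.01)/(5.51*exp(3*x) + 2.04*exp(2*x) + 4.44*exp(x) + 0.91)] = (111.725168*exp(6*x) + 306.996813*exp(5*x) + 38.680524*exp(4*x) - 2.07067599999999*exp(3*x) - 28.380969*exp(2*x) + 8.693712*exp(x) - 3.318952)*exp(x)/(167.284151*exp(9*x) + 185.803812*exp(8*x) + 473.18778*exp(7*x) + 390.816993*exp(6*x) + 442.670904*exp(5*x) + 265.584024*exp(4*x) + 150.671373*exp(3*x) + 58.8861*exp(2*x) + 11.030292*exp(x) + 0.753571)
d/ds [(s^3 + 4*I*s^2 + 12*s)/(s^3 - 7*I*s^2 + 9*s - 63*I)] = (-11*I*s^4 - 6*s^3 - 69*I*s^2 + 504*s - 756*I)/(s^6 - 14*I*s^5 - 31*s^4 - 252*I*s^3 - 801*s^2 - 1134*I*s - 3969)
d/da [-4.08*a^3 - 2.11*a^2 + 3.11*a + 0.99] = -12.24*a^2 - 4.22*a + 3.11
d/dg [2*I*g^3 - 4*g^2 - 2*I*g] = 6*I*g^2 - 8*g - 2*I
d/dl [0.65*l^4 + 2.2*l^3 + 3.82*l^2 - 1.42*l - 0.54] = 2.6*l^3 + 6.6*l^2 + 7.64*l - 1.42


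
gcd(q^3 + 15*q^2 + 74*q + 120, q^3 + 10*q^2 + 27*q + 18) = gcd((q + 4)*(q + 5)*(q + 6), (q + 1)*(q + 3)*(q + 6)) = q + 6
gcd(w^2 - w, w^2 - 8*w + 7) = w - 1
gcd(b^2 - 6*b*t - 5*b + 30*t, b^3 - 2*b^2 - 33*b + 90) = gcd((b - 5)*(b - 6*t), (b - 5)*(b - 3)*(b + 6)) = b - 5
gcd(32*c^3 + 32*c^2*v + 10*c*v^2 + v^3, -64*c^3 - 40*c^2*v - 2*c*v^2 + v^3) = 8*c^2 + 6*c*v + v^2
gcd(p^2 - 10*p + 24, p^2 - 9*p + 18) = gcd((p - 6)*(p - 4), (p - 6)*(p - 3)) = p - 6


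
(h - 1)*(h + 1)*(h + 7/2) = h^3 + 7*h^2/2 - h - 7/2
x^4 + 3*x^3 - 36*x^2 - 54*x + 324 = (x - 3)*(x + 6)*(x - 3*sqrt(2))*(x + 3*sqrt(2))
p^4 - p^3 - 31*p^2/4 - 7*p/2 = p*(p - 7/2)*(p + 1/2)*(p + 2)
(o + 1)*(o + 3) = o^2 + 4*o + 3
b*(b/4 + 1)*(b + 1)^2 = b^4/4 + 3*b^3/2 + 9*b^2/4 + b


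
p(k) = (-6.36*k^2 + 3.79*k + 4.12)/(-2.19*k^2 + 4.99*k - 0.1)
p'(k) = (3.79 - 12.72*k)/(-2.19*k^2 + 4.99*k - 0.1) + (4.38*k - 4.99)*(-6.36*k^2 + 3.79*k + 4.12)/(-2.19*k^2 + 4.99*k - 0.1)^2 = (-23.4363*k^2 + 19.3176*k - 20.9378)/(4.7961*k^4 - 21.8562*k^3 + 25.3381*k^2 - 0.998*k + 0.01)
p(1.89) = -7.58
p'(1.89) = -29.96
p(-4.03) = 2.05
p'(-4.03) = -0.15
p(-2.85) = 1.82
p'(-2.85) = -0.26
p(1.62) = -2.88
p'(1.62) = -10.23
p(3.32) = 6.96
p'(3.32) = -3.65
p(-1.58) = 1.32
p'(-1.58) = -0.61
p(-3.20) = 1.90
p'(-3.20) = -0.22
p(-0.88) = 0.67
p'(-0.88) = -1.47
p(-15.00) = 2.61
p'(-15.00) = -0.02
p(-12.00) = 2.55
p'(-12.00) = -0.03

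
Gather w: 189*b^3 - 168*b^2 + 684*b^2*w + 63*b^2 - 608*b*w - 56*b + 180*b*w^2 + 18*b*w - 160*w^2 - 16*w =189*b^3 - 105*b^2 - 56*b + w^2*(180*b - 160) + w*(684*b^2 - 590*b - 16)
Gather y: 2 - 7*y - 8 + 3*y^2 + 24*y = 3*y^2 + 17*y - 6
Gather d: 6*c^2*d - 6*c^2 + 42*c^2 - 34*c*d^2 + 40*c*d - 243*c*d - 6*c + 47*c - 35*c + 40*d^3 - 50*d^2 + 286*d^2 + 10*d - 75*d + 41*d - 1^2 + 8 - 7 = 36*c^2 + 6*c + 40*d^3 + d^2*(236 - 34*c) + d*(6*c^2 - 203*c - 24)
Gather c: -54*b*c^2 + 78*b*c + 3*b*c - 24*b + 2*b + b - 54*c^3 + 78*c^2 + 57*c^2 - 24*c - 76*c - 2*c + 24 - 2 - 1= -21*b - 54*c^3 + c^2*(135 - 54*b) + c*(81*b - 102) + 21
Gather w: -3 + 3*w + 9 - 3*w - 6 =0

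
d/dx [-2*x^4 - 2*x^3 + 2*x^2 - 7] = 2*x*(-4*x^2 - 3*x + 2)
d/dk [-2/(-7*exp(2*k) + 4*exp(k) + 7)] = (8 - 28*exp(k))*exp(k)/(-7*exp(2*k) + 4*exp(k) + 7)^2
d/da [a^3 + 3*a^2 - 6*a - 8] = 3*a^2 + 6*a - 6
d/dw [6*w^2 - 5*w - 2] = 12*w - 5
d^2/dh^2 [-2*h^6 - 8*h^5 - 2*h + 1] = h^3*(-60*h - 160)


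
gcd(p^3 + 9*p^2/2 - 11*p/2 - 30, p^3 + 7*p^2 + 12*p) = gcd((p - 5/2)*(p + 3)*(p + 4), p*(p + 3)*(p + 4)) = p^2 + 7*p + 12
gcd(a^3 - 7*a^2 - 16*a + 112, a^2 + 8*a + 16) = a + 4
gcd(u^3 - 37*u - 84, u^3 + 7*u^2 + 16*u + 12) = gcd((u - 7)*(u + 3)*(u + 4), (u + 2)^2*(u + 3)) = u + 3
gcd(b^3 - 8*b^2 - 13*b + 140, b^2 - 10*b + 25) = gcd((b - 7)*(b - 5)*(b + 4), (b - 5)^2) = b - 5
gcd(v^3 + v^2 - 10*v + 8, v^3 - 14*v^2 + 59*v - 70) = v - 2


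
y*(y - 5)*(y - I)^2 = y^4 - 5*y^3 - 2*I*y^3 - y^2 + 10*I*y^2 + 5*y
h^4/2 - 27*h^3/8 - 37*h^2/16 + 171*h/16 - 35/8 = (h/2 + 1)*(h - 7)*(h - 5/4)*(h - 1/2)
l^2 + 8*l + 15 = (l + 3)*(l + 5)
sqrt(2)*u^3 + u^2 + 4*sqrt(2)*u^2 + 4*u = u*(u + 4)*(sqrt(2)*u + 1)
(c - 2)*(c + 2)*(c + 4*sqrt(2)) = c^3 + 4*sqrt(2)*c^2 - 4*c - 16*sqrt(2)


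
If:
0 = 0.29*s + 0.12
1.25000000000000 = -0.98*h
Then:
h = -1.28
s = -0.41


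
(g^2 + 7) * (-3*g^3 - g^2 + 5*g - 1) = -3*g^5 - g^4 - 16*g^3 - 8*g^2 + 35*g - 7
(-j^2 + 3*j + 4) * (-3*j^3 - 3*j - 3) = 3*j^5 - 9*j^4 - 9*j^3 - 6*j^2 - 21*j - 12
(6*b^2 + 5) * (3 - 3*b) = -18*b^3 + 18*b^2 - 15*b + 15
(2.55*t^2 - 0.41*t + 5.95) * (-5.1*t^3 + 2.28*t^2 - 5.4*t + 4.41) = -13.005*t^5 + 7.905*t^4 - 45.0498*t^3 + 27.0255*t^2 - 33.9381*t + 26.2395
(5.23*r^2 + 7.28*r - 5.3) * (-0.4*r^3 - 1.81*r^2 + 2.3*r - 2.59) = -2.092*r^5 - 12.3783*r^4 + 0.972200000000001*r^3 + 12.7913*r^2 - 31.0452*r + 13.727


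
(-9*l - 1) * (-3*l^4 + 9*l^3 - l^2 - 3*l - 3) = 27*l^5 - 78*l^4 + 28*l^2 + 30*l + 3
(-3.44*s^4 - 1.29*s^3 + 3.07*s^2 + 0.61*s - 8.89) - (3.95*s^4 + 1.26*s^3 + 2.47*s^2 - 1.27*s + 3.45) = -7.39*s^4 - 2.55*s^3 + 0.6*s^2 + 1.88*s - 12.34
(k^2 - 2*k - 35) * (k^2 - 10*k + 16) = k^4 - 12*k^3 + k^2 + 318*k - 560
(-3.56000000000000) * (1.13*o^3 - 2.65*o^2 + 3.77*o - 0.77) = -4.0228*o^3 + 9.434*o^2 - 13.4212*o + 2.7412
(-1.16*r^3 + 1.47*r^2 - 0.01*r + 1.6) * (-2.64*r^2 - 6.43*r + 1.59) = 3.0624*r^5 + 3.578*r^4 - 11.2701*r^3 - 1.8224*r^2 - 10.3039*r + 2.544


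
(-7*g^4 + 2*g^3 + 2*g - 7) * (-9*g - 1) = 63*g^5 - 11*g^4 - 2*g^3 - 18*g^2 + 61*g + 7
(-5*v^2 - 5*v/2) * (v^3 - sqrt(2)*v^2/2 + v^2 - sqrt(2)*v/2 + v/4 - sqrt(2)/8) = -5*v^5 - 15*v^4/2 + 5*sqrt(2)*v^4/2 - 15*v^3/4 + 15*sqrt(2)*v^3/4 - 5*v^2/8 + 15*sqrt(2)*v^2/8 + 5*sqrt(2)*v/16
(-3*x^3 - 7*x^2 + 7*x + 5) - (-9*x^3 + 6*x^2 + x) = 6*x^3 - 13*x^2 + 6*x + 5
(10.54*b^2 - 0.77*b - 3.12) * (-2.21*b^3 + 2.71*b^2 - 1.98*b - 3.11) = -23.2934*b^5 + 30.2651*b^4 - 16.0607*b^3 - 39.71*b^2 + 8.5723*b + 9.7032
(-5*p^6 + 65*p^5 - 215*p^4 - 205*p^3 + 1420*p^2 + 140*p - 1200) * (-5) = 25*p^6 - 325*p^5 + 1075*p^4 + 1025*p^3 - 7100*p^2 - 700*p + 6000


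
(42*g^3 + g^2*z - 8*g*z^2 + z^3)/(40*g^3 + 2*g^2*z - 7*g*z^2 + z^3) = (21*g^2 - 10*g*z + z^2)/(20*g^2 - 9*g*z + z^2)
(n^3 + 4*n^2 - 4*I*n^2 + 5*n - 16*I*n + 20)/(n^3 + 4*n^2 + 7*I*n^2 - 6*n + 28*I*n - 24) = (n - 5*I)/(n + 6*I)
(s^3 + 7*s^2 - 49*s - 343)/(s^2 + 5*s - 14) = (s^2 - 49)/(s - 2)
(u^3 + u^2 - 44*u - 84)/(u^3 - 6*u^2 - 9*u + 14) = (u + 6)/(u - 1)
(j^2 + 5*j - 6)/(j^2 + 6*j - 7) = (j + 6)/(j + 7)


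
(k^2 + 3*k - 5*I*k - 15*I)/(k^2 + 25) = (k + 3)/(k + 5*I)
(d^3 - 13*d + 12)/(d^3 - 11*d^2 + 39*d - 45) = (d^2 + 3*d - 4)/(d^2 - 8*d + 15)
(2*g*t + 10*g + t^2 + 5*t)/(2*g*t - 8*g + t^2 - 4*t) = (t + 5)/(t - 4)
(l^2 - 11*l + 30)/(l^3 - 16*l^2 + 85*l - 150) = 1/(l - 5)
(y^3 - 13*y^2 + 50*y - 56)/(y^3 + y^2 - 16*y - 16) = (y^2 - 9*y + 14)/(y^2 + 5*y + 4)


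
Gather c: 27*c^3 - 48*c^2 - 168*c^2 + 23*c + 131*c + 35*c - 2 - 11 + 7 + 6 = 27*c^3 - 216*c^2 + 189*c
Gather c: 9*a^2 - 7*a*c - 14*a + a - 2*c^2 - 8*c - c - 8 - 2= 9*a^2 - 13*a - 2*c^2 + c*(-7*a - 9) - 10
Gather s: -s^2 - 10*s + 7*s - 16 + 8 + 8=-s^2 - 3*s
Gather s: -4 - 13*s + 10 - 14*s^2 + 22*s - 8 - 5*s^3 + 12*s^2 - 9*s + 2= -5*s^3 - 2*s^2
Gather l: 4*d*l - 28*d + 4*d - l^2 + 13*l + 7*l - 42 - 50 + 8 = -24*d - l^2 + l*(4*d + 20) - 84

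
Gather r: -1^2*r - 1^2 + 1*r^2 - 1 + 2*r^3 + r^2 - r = 2*r^3 + 2*r^2 - 2*r - 2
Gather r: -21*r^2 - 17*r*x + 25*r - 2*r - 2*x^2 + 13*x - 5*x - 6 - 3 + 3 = -21*r^2 + r*(23 - 17*x) - 2*x^2 + 8*x - 6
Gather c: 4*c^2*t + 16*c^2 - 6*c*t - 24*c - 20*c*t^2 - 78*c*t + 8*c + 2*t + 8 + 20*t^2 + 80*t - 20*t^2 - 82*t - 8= c^2*(4*t + 16) + c*(-20*t^2 - 84*t - 16)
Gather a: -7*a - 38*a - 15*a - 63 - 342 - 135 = -60*a - 540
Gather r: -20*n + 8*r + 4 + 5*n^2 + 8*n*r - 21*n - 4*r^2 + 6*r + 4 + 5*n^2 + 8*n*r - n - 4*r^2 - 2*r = 10*n^2 - 42*n - 8*r^2 + r*(16*n + 12) + 8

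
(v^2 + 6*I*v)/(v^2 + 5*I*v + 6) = v/(v - I)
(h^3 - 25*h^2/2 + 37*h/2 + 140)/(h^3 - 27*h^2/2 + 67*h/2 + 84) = (2*h + 5)/(2*h + 3)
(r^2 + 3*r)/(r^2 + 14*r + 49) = r*(r + 3)/(r^2 + 14*r + 49)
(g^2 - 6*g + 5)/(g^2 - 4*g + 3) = (g - 5)/(g - 3)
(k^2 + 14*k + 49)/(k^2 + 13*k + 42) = (k + 7)/(k + 6)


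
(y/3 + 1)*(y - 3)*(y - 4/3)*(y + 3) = y^4/3 + 5*y^3/9 - 13*y^2/3 - 5*y + 12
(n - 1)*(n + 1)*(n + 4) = n^3 + 4*n^2 - n - 4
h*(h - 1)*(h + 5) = h^3 + 4*h^2 - 5*h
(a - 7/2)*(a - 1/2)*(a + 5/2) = a^3 - 3*a^2/2 - 33*a/4 + 35/8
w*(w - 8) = w^2 - 8*w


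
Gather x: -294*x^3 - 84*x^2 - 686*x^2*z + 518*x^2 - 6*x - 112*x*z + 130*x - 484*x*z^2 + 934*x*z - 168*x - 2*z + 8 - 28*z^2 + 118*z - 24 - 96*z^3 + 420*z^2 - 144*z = -294*x^3 + x^2*(434 - 686*z) + x*(-484*z^2 + 822*z - 44) - 96*z^3 + 392*z^2 - 28*z - 16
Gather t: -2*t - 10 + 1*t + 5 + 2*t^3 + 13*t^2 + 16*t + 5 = 2*t^3 + 13*t^2 + 15*t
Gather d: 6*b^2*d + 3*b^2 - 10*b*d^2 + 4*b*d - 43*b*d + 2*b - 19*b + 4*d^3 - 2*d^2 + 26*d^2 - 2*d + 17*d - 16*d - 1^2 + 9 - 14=3*b^2 - 17*b + 4*d^3 + d^2*(24 - 10*b) + d*(6*b^2 - 39*b - 1) - 6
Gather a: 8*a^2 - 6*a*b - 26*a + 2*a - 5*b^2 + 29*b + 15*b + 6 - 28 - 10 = 8*a^2 + a*(-6*b - 24) - 5*b^2 + 44*b - 32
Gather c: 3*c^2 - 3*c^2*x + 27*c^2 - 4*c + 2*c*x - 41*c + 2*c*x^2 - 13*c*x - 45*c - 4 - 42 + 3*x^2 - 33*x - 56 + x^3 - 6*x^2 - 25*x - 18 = c^2*(30 - 3*x) + c*(2*x^2 - 11*x - 90) + x^3 - 3*x^2 - 58*x - 120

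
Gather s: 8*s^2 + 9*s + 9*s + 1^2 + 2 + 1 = 8*s^2 + 18*s + 4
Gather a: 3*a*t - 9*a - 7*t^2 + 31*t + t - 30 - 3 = a*(3*t - 9) - 7*t^2 + 32*t - 33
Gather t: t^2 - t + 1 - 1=t^2 - t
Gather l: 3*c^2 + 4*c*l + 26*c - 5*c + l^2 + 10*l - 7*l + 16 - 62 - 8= 3*c^2 + 21*c + l^2 + l*(4*c + 3) - 54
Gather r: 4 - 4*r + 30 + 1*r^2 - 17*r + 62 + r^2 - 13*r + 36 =2*r^2 - 34*r + 132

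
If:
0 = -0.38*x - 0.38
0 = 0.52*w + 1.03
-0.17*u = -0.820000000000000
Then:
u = 4.82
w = -1.98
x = -1.00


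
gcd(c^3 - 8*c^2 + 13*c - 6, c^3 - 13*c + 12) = c - 1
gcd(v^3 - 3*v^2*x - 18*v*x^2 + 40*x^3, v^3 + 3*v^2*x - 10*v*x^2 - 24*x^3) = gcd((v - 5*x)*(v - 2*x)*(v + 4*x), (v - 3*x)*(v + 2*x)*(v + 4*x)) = v + 4*x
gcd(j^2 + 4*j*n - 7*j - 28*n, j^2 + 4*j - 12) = 1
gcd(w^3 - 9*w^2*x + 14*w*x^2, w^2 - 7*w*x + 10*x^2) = -w + 2*x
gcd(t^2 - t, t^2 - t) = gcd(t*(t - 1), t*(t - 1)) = t^2 - t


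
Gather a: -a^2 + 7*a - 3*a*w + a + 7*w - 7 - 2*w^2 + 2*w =-a^2 + a*(8 - 3*w) - 2*w^2 + 9*w - 7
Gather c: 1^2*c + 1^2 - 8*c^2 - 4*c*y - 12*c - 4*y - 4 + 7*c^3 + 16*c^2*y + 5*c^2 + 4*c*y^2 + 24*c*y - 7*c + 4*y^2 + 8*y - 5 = 7*c^3 + c^2*(16*y - 3) + c*(4*y^2 + 20*y - 18) + 4*y^2 + 4*y - 8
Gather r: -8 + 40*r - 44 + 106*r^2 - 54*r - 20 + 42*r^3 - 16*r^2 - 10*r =42*r^3 + 90*r^2 - 24*r - 72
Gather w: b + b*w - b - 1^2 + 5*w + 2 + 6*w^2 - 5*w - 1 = b*w + 6*w^2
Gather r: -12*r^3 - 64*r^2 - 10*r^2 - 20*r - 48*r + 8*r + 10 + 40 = -12*r^3 - 74*r^2 - 60*r + 50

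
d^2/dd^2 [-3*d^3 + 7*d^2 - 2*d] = 14 - 18*d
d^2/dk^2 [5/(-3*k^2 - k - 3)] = 10*(9*k^2 + 3*k - (6*k + 1)^2 + 9)/(3*k^2 + k + 3)^3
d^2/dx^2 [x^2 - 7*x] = 2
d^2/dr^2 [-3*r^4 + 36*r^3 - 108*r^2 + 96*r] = -36*r^2 + 216*r - 216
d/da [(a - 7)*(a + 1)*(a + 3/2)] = 3*a^2 - 9*a - 16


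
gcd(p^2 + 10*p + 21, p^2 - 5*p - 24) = p + 3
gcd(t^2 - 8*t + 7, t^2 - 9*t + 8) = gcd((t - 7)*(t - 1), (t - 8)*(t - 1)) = t - 1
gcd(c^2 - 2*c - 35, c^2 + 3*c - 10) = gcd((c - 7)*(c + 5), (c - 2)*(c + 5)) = c + 5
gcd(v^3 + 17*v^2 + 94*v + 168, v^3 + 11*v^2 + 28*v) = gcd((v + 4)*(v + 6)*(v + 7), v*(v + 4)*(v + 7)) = v^2 + 11*v + 28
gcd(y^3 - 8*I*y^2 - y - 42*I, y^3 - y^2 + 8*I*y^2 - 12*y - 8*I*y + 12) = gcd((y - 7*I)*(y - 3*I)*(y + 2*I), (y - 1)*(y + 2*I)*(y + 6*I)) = y + 2*I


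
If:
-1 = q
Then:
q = -1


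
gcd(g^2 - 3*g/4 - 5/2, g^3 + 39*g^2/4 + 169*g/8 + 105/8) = g + 5/4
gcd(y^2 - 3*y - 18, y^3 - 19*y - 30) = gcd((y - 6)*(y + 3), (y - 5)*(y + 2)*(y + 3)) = y + 3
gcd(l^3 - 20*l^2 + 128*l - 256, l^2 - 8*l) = l - 8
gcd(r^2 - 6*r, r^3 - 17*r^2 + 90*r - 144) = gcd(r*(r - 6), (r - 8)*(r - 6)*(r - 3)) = r - 6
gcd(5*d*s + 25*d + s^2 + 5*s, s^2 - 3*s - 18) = 1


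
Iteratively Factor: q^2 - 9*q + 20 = (q - 5)*(q - 4)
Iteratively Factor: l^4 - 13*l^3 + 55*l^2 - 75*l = (l)*(l^3 - 13*l^2 + 55*l - 75) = l*(l - 5)*(l^2 - 8*l + 15) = l*(l - 5)*(l - 3)*(l - 5)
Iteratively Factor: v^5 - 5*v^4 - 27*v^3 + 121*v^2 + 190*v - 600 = (v - 5)*(v^4 - 27*v^2 - 14*v + 120) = (v - 5)*(v - 2)*(v^3 + 2*v^2 - 23*v - 60) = (v - 5)*(v - 2)*(v + 3)*(v^2 - v - 20) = (v - 5)*(v - 2)*(v + 3)*(v + 4)*(v - 5)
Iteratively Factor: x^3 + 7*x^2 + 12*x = (x + 3)*(x^2 + 4*x) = x*(x + 3)*(x + 4)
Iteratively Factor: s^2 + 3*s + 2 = (s + 2)*(s + 1)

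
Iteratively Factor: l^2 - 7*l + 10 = (l - 2)*(l - 5)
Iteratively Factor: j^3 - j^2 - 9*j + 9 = (j - 3)*(j^2 + 2*j - 3) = (j - 3)*(j - 1)*(j + 3)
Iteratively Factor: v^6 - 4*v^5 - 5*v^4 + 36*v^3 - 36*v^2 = (v - 2)*(v^5 - 2*v^4 - 9*v^3 + 18*v^2) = (v - 2)^2*(v^4 - 9*v^2) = (v - 2)^2*(v + 3)*(v^3 - 3*v^2) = v*(v - 2)^2*(v + 3)*(v^2 - 3*v) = v^2*(v - 2)^2*(v + 3)*(v - 3)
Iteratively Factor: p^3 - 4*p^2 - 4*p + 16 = (p - 2)*(p^2 - 2*p - 8) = (p - 4)*(p - 2)*(p + 2)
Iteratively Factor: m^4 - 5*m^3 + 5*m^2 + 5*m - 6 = (m - 3)*(m^3 - 2*m^2 - m + 2) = (m - 3)*(m - 2)*(m^2 - 1) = (m - 3)*(m - 2)*(m + 1)*(m - 1)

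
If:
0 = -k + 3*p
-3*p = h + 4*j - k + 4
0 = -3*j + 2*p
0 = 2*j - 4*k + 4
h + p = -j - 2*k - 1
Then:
No Solution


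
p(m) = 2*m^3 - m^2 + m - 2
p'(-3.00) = 61.00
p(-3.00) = -68.00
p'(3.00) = 49.00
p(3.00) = 46.00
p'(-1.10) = 10.46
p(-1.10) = -6.97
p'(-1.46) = 16.71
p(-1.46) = -11.82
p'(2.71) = 39.64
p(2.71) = 33.17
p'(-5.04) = 163.49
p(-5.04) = -288.49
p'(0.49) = 1.46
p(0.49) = -1.51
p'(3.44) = 65.12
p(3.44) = 71.02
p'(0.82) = 3.39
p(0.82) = -0.75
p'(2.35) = 29.44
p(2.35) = 20.78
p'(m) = 6*m^2 - 2*m + 1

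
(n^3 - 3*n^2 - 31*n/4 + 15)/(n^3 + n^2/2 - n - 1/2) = (4*n^3 - 12*n^2 - 31*n + 60)/(2*(2*n^3 + n^2 - 2*n - 1))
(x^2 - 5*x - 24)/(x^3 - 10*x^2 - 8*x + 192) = (x + 3)/(x^2 - 2*x - 24)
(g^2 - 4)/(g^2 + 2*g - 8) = (g + 2)/(g + 4)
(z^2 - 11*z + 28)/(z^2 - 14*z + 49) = (z - 4)/(z - 7)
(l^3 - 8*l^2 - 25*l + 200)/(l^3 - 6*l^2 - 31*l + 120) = (l - 5)/(l - 3)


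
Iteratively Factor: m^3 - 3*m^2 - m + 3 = (m - 3)*(m^2 - 1) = (m - 3)*(m + 1)*(m - 1)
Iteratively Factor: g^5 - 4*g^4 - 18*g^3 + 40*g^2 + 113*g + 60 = (g - 4)*(g^4 - 18*g^2 - 32*g - 15) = (g - 4)*(g + 1)*(g^3 - g^2 - 17*g - 15) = (g - 4)*(g + 1)^2*(g^2 - 2*g - 15) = (g - 5)*(g - 4)*(g + 1)^2*(g + 3)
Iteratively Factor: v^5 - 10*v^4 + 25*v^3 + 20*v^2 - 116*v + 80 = (v - 5)*(v^4 - 5*v^3 + 20*v - 16) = (v - 5)*(v + 2)*(v^3 - 7*v^2 + 14*v - 8) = (v - 5)*(v - 1)*(v + 2)*(v^2 - 6*v + 8) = (v - 5)*(v - 2)*(v - 1)*(v + 2)*(v - 4)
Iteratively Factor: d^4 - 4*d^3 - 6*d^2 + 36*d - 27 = (d - 3)*(d^3 - d^2 - 9*d + 9) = (d - 3)*(d - 1)*(d^2 - 9) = (d - 3)^2*(d - 1)*(d + 3)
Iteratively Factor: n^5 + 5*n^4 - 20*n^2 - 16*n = (n)*(n^4 + 5*n^3 - 20*n - 16) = n*(n - 2)*(n^3 + 7*n^2 + 14*n + 8) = n*(n - 2)*(n + 1)*(n^2 + 6*n + 8) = n*(n - 2)*(n + 1)*(n + 4)*(n + 2)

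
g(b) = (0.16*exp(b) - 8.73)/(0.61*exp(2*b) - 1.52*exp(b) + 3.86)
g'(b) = (0.16*exp(b) - 8.73)*(-1.22*exp(2*b) + 1.52*exp(b))/(0.61*exp(2*b) - 1.52*exp(b) + 3.86)^2 + 0.16*exp(b)/(0.61*exp(2*b) - 1.52*exp(b) + 3.86)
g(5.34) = 0.00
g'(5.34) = -0.00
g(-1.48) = -2.45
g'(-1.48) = -0.19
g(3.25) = -0.01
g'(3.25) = 0.04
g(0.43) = -2.86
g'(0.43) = 0.61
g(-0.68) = -2.66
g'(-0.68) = -0.35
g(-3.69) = -2.28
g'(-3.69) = -0.02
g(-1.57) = -2.44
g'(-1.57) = -0.17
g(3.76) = -0.00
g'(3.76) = 0.01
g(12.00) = 0.00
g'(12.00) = 0.00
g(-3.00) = -2.30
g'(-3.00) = -0.04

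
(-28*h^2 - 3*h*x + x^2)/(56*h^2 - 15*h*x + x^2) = (4*h + x)/(-8*h + x)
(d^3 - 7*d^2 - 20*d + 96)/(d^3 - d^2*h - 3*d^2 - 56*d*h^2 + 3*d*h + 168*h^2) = (d^2 - 4*d - 32)/(d^2 - d*h - 56*h^2)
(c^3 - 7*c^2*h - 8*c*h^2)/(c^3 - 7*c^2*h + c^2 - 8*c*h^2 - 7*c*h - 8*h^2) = c/(c + 1)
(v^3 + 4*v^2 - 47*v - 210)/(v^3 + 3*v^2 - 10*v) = (v^2 - v - 42)/(v*(v - 2))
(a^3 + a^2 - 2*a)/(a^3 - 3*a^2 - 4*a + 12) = a*(a - 1)/(a^2 - 5*a + 6)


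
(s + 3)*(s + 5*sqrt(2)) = s^2 + 3*s + 5*sqrt(2)*s + 15*sqrt(2)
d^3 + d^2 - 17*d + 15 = (d - 3)*(d - 1)*(d + 5)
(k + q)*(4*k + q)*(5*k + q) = 20*k^3 + 29*k^2*q + 10*k*q^2 + q^3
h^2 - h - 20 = (h - 5)*(h + 4)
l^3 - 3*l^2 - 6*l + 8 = (l - 4)*(l - 1)*(l + 2)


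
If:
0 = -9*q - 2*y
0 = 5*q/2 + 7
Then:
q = -14/5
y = 63/5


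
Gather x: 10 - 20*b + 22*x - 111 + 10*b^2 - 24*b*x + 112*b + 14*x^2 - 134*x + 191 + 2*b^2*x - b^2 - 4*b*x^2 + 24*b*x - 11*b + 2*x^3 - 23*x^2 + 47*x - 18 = 9*b^2 + 81*b + 2*x^3 + x^2*(-4*b - 9) + x*(2*b^2 - 65) + 72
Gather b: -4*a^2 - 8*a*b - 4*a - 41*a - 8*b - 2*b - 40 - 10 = -4*a^2 - 45*a + b*(-8*a - 10) - 50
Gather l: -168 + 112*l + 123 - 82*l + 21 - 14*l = 16*l - 24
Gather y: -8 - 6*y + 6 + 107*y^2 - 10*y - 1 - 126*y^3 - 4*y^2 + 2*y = -126*y^3 + 103*y^2 - 14*y - 3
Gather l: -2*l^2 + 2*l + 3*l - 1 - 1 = -2*l^2 + 5*l - 2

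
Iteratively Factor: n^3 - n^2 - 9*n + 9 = (n - 3)*(n^2 + 2*n - 3) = (n - 3)*(n - 1)*(n + 3)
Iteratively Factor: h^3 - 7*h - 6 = (h + 2)*(h^2 - 2*h - 3) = (h - 3)*(h + 2)*(h + 1)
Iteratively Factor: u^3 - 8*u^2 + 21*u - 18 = (u - 3)*(u^2 - 5*u + 6) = (u - 3)*(u - 2)*(u - 3)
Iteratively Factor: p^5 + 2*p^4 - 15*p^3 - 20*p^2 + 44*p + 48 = (p - 2)*(p^4 + 4*p^3 - 7*p^2 - 34*p - 24) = (p - 2)*(p + 1)*(p^3 + 3*p^2 - 10*p - 24) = (p - 2)*(p + 1)*(p + 2)*(p^2 + p - 12) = (p - 2)*(p + 1)*(p + 2)*(p + 4)*(p - 3)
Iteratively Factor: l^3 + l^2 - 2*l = (l)*(l^2 + l - 2) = l*(l + 2)*(l - 1)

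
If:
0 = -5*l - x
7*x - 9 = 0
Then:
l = -9/35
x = 9/7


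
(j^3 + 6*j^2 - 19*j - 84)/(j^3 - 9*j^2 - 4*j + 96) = (j + 7)/(j - 8)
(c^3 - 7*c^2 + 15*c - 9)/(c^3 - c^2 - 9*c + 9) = (c - 3)/(c + 3)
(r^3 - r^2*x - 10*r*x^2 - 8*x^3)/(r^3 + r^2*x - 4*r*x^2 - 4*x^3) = (-r + 4*x)/(-r + 2*x)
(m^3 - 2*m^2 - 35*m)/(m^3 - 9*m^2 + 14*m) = (m + 5)/(m - 2)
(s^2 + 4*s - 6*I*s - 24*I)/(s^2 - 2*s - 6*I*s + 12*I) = (s + 4)/(s - 2)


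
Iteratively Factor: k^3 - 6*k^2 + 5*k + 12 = (k - 3)*(k^2 - 3*k - 4) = (k - 4)*(k - 3)*(k + 1)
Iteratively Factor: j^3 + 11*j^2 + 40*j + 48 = (j + 3)*(j^2 + 8*j + 16) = (j + 3)*(j + 4)*(j + 4)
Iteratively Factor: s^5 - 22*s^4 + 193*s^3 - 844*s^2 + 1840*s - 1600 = (s - 4)*(s^4 - 18*s^3 + 121*s^2 - 360*s + 400) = (s - 4)^2*(s^3 - 14*s^2 + 65*s - 100) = (s - 5)*(s - 4)^2*(s^2 - 9*s + 20) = (s - 5)^2*(s - 4)^2*(s - 4)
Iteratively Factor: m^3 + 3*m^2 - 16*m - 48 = (m + 4)*(m^2 - m - 12) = (m + 3)*(m + 4)*(m - 4)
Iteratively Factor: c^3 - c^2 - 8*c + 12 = (c - 2)*(c^2 + c - 6) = (c - 2)^2*(c + 3)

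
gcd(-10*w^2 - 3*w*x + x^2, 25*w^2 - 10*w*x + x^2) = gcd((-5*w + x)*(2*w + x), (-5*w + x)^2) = -5*w + x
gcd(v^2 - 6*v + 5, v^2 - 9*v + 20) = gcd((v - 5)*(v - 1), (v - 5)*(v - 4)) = v - 5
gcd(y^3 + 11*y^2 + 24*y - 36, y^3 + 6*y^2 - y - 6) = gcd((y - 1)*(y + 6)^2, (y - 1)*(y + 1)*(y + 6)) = y^2 + 5*y - 6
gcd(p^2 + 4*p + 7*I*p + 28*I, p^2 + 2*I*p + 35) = p + 7*I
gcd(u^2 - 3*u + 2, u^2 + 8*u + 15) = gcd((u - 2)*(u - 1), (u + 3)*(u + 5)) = 1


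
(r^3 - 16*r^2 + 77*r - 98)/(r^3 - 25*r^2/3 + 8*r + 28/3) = 3*(r - 7)/(3*r + 2)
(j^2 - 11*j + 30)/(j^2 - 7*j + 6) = (j - 5)/(j - 1)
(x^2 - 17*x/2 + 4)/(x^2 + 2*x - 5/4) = 2*(x - 8)/(2*x + 5)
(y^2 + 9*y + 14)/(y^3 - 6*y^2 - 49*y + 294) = (y + 2)/(y^2 - 13*y + 42)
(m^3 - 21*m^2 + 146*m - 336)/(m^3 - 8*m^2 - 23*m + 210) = (m - 8)/(m + 5)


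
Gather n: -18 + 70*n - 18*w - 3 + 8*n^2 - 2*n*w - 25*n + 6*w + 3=8*n^2 + n*(45 - 2*w) - 12*w - 18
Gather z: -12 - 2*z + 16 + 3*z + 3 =z + 7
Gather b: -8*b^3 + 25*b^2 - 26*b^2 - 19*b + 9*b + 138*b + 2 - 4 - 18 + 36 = -8*b^3 - b^2 + 128*b + 16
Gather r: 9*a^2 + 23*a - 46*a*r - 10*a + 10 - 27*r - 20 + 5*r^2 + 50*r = 9*a^2 + 13*a + 5*r^2 + r*(23 - 46*a) - 10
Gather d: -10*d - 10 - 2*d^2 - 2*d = -2*d^2 - 12*d - 10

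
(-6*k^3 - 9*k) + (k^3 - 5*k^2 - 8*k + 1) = -5*k^3 - 5*k^2 - 17*k + 1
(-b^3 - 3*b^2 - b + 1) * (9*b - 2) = -9*b^4 - 25*b^3 - 3*b^2 + 11*b - 2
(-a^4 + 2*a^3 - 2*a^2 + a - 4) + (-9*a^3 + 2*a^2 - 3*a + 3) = -a^4 - 7*a^3 - 2*a - 1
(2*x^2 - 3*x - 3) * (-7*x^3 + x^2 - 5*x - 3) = -14*x^5 + 23*x^4 + 8*x^3 + 6*x^2 + 24*x + 9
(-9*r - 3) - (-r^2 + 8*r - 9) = r^2 - 17*r + 6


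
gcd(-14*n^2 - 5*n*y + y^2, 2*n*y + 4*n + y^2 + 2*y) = 2*n + y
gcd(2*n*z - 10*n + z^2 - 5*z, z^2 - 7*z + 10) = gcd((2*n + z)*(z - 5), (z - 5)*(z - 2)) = z - 5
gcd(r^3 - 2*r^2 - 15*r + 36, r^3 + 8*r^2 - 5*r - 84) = r^2 + r - 12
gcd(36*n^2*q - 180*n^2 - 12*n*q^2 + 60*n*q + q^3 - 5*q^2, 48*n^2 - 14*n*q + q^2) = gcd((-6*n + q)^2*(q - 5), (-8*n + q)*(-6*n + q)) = -6*n + q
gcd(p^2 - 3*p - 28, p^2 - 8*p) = 1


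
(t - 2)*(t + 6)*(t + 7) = t^3 + 11*t^2 + 16*t - 84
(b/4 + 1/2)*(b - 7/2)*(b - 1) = b^3/4 - 5*b^2/8 - 11*b/8 + 7/4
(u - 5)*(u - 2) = u^2 - 7*u + 10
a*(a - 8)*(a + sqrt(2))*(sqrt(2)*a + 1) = sqrt(2)*a^4 - 8*sqrt(2)*a^3 + 3*a^3 - 24*a^2 + sqrt(2)*a^2 - 8*sqrt(2)*a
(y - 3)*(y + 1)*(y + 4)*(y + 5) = y^4 + 7*y^3 - y^2 - 67*y - 60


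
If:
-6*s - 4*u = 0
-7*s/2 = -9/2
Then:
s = 9/7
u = -27/14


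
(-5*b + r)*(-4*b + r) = 20*b^2 - 9*b*r + r^2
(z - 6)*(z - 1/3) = z^2 - 19*z/3 + 2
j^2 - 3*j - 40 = (j - 8)*(j + 5)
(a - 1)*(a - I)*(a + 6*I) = a^3 - a^2 + 5*I*a^2 + 6*a - 5*I*a - 6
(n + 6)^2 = n^2 + 12*n + 36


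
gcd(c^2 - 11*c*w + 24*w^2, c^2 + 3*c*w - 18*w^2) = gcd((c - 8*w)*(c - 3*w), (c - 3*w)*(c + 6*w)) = -c + 3*w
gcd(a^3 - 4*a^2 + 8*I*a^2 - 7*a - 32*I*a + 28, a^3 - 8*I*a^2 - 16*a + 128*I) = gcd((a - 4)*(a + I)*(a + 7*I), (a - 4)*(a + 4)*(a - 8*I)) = a - 4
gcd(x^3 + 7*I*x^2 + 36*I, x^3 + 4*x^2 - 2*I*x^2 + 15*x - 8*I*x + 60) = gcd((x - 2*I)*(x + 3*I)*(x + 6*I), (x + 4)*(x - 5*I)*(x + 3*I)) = x + 3*I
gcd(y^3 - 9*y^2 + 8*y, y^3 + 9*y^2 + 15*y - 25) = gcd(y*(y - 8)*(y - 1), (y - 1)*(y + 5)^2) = y - 1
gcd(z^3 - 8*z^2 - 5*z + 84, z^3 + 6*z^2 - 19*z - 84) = z^2 - z - 12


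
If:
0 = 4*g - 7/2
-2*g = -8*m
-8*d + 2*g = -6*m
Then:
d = 49/128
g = 7/8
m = 7/32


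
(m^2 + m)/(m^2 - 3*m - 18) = m*(m + 1)/(m^2 - 3*m - 18)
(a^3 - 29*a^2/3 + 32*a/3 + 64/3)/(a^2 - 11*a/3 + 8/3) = (a^2 - 7*a - 8)/(a - 1)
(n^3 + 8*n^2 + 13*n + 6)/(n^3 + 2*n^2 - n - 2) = (n^2 + 7*n + 6)/(n^2 + n - 2)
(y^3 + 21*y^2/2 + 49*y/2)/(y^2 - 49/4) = 2*y*(y + 7)/(2*y - 7)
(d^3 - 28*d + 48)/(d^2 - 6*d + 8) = d + 6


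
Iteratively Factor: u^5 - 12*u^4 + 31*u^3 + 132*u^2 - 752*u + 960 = (u - 5)*(u^4 - 7*u^3 - 4*u^2 + 112*u - 192) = (u - 5)*(u - 3)*(u^3 - 4*u^2 - 16*u + 64) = (u - 5)*(u - 3)*(u + 4)*(u^2 - 8*u + 16) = (u - 5)*(u - 4)*(u - 3)*(u + 4)*(u - 4)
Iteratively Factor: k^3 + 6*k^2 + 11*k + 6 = (k + 2)*(k^2 + 4*k + 3) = (k + 2)*(k + 3)*(k + 1)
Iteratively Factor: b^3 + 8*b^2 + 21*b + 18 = (b + 3)*(b^2 + 5*b + 6) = (b + 2)*(b + 3)*(b + 3)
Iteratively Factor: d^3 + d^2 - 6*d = (d - 2)*(d^2 + 3*d) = d*(d - 2)*(d + 3)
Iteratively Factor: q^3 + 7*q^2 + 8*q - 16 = (q - 1)*(q^2 + 8*q + 16) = (q - 1)*(q + 4)*(q + 4)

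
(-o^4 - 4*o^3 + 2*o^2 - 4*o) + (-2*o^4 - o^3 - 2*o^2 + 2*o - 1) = -3*o^4 - 5*o^3 - 2*o - 1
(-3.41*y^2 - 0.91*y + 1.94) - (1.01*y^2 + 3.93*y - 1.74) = -4.42*y^2 - 4.84*y + 3.68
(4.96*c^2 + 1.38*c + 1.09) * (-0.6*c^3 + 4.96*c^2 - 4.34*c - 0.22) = -2.976*c^5 + 23.7736*c^4 - 15.3356*c^3 - 1.674*c^2 - 5.0342*c - 0.2398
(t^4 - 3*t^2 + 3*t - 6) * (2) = 2*t^4 - 6*t^2 + 6*t - 12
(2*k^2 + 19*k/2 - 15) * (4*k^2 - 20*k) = 8*k^4 - 2*k^3 - 250*k^2 + 300*k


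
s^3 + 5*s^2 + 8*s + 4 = (s + 1)*(s + 2)^2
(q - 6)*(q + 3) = q^2 - 3*q - 18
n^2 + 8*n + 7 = (n + 1)*(n + 7)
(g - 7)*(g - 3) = g^2 - 10*g + 21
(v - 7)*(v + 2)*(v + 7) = v^3 + 2*v^2 - 49*v - 98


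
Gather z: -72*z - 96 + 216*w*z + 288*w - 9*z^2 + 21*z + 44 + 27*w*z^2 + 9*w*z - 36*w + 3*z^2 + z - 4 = 252*w + z^2*(27*w - 6) + z*(225*w - 50) - 56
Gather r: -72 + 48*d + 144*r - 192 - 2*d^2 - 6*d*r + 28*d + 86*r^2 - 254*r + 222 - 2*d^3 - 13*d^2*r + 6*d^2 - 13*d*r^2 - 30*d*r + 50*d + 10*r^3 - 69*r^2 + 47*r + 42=-2*d^3 + 4*d^2 + 126*d + 10*r^3 + r^2*(17 - 13*d) + r*(-13*d^2 - 36*d - 63)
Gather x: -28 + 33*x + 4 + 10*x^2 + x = 10*x^2 + 34*x - 24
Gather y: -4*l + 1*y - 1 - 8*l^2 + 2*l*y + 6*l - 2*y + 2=-8*l^2 + 2*l + y*(2*l - 1) + 1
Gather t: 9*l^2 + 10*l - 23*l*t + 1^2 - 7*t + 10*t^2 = 9*l^2 + 10*l + 10*t^2 + t*(-23*l - 7) + 1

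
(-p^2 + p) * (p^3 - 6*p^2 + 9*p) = -p^5 + 7*p^4 - 15*p^3 + 9*p^2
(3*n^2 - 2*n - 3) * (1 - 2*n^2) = -6*n^4 + 4*n^3 + 9*n^2 - 2*n - 3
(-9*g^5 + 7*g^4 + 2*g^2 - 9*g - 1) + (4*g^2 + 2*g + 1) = -9*g^5 + 7*g^4 + 6*g^2 - 7*g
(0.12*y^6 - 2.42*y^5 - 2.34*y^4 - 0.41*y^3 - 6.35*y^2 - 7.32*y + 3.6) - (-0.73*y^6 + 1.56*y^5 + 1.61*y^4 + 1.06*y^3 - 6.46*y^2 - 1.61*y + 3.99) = 0.85*y^6 - 3.98*y^5 - 3.95*y^4 - 1.47*y^3 + 0.11*y^2 - 5.71*y - 0.39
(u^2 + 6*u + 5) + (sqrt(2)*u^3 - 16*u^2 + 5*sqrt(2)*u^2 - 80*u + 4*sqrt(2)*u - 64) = sqrt(2)*u^3 - 15*u^2 + 5*sqrt(2)*u^2 - 74*u + 4*sqrt(2)*u - 59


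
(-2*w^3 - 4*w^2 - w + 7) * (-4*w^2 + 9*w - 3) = 8*w^5 - 2*w^4 - 26*w^3 - 25*w^2 + 66*w - 21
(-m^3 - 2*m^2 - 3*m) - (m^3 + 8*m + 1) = -2*m^3 - 2*m^2 - 11*m - 1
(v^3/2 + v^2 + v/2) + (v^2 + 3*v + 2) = v^3/2 + 2*v^2 + 7*v/2 + 2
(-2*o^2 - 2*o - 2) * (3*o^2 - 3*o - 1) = -6*o^4 + 2*o^2 + 8*o + 2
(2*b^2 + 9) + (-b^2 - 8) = b^2 + 1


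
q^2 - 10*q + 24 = (q - 6)*(q - 4)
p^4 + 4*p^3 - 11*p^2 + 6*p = p*(p - 1)^2*(p + 6)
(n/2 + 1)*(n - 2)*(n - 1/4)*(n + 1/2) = n^4/2 + n^3/8 - 33*n^2/16 - n/2 + 1/4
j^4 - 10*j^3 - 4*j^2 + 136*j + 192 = (j - 8)*(j - 6)*(j + 2)^2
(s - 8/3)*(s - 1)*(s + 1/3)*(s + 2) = s^4 - 4*s^3/3 - 47*s^2/9 + 34*s/9 + 16/9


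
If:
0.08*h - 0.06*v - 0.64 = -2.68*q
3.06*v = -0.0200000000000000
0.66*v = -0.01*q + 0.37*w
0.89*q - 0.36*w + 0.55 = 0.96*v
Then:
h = 29.32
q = -0.64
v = -0.01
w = -0.03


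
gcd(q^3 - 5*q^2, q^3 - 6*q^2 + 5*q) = q^2 - 5*q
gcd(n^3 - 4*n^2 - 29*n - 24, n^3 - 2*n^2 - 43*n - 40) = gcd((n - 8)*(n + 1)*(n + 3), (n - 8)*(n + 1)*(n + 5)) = n^2 - 7*n - 8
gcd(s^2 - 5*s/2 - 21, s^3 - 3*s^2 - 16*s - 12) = s - 6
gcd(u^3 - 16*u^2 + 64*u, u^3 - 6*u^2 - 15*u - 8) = u - 8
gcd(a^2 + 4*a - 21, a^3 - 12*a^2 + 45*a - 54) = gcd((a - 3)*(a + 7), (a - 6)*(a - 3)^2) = a - 3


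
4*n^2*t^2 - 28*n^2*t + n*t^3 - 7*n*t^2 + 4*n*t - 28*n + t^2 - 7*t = (4*n + t)*(t - 7)*(n*t + 1)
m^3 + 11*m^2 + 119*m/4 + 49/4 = (m + 1/2)*(m + 7/2)*(m + 7)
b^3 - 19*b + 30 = (b - 3)*(b - 2)*(b + 5)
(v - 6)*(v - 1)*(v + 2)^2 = v^4 - 3*v^3 - 18*v^2 - 4*v + 24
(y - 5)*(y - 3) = y^2 - 8*y + 15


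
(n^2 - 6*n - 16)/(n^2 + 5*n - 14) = (n^2 - 6*n - 16)/(n^2 + 5*n - 14)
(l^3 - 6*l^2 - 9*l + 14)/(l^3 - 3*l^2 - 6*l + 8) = (l - 7)/(l - 4)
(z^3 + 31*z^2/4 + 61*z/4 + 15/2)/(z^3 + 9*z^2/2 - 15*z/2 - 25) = (4*z + 3)/(2*(2*z - 5))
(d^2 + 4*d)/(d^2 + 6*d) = (d + 4)/(d + 6)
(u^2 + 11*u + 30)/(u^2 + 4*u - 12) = (u + 5)/(u - 2)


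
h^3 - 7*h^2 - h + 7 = (h - 7)*(h - 1)*(h + 1)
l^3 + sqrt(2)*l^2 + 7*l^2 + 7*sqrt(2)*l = l*(l + 7)*(l + sqrt(2))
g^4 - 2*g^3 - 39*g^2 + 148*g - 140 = (g - 5)*(g - 2)^2*(g + 7)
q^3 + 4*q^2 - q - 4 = (q - 1)*(q + 1)*(q + 4)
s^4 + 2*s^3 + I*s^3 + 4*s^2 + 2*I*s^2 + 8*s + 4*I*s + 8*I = (s + 2)*(s - 2*I)*(s + I)*(s + 2*I)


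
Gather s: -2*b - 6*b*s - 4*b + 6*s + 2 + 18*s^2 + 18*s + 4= -6*b + 18*s^2 + s*(24 - 6*b) + 6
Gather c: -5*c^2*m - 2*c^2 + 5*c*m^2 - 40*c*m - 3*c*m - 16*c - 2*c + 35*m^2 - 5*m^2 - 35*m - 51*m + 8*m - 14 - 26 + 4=c^2*(-5*m - 2) + c*(5*m^2 - 43*m - 18) + 30*m^2 - 78*m - 36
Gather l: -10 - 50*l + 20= 10 - 50*l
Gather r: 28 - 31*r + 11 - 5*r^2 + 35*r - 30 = -5*r^2 + 4*r + 9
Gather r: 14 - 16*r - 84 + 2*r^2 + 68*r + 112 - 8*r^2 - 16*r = -6*r^2 + 36*r + 42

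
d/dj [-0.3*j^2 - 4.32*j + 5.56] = -0.6*j - 4.32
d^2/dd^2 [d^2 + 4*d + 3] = 2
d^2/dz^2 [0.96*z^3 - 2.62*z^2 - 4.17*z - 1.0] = 5.76*z - 5.24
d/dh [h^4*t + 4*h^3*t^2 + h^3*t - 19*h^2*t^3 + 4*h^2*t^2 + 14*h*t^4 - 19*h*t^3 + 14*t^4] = t*(4*h^3 + 12*h^2*t + 3*h^2 - 38*h*t^2 + 8*h*t + 14*t^3 - 19*t^2)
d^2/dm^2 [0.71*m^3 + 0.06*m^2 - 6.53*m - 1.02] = 4.26*m + 0.12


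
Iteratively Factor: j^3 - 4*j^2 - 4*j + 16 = (j - 4)*(j^2 - 4) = (j - 4)*(j + 2)*(j - 2)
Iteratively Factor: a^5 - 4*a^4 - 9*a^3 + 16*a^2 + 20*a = (a)*(a^4 - 4*a^3 - 9*a^2 + 16*a + 20) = a*(a + 2)*(a^3 - 6*a^2 + 3*a + 10) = a*(a - 2)*(a + 2)*(a^2 - 4*a - 5) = a*(a - 2)*(a + 1)*(a + 2)*(a - 5)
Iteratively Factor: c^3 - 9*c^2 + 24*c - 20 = (c - 5)*(c^2 - 4*c + 4) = (c - 5)*(c - 2)*(c - 2)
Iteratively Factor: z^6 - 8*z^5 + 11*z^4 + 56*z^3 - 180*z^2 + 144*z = (z - 2)*(z^5 - 6*z^4 - z^3 + 54*z^2 - 72*z) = (z - 2)^2*(z^4 - 4*z^3 - 9*z^2 + 36*z) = z*(z - 2)^2*(z^3 - 4*z^2 - 9*z + 36) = z*(z - 4)*(z - 2)^2*(z^2 - 9) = z*(z - 4)*(z - 3)*(z - 2)^2*(z + 3)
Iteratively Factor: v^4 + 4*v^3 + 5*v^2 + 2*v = (v + 1)*(v^3 + 3*v^2 + 2*v) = v*(v + 1)*(v^2 + 3*v + 2) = v*(v + 1)*(v + 2)*(v + 1)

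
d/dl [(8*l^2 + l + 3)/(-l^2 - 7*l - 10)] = 11*(-5*l^2 - 14*l + 1)/(l^4 + 14*l^3 + 69*l^2 + 140*l + 100)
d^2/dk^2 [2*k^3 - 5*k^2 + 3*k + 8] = 12*k - 10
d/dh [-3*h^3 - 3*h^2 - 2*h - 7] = -9*h^2 - 6*h - 2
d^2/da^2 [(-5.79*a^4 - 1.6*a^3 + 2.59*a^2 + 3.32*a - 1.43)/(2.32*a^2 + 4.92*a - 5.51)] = (-62.328192*a^6 - 396.536256*a^5 - 396.841968*a^4 + 2369.642112*a^3 - 1696.701492*a^2 - 134.751168*a + 231.48015)/(12.487168*a^6 + 79.444224*a^5 + 79.505472*a^4 - 258.264576*a^3 - 188.825496*a^2 + 448.115076*a - 167.284151)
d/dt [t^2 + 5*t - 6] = 2*t + 5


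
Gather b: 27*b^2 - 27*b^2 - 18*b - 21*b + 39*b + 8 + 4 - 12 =0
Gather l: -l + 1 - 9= -l - 8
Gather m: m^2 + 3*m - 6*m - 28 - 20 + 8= m^2 - 3*m - 40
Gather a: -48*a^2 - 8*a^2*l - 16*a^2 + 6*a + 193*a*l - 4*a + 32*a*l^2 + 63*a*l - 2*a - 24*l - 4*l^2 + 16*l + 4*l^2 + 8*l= a^2*(-8*l - 64) + a*(32*l^2 + 256*l)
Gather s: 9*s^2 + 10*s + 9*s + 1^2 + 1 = 9*s^2 + 19*s + 2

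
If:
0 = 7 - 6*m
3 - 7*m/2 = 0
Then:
No Solution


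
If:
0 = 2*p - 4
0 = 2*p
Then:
No Solution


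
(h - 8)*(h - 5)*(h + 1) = h^3 - 12*h^2 + 27*h + 40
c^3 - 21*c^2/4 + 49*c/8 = c*(c - 7/2)*(c - 7/4)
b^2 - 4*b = b*(b - 4)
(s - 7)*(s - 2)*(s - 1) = s^3 - 10*s^2 + 23*s - 14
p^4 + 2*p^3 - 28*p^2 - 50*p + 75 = (p - 5)*(p - 1)*(p + 3)*(p + 5)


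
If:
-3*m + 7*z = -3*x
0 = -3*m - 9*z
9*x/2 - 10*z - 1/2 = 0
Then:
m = 3/68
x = 4/51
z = -1/68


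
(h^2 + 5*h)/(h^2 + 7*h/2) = 2*(h + 5)/(2*h + 7)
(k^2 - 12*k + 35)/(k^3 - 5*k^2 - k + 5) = (k - 7)/(k^2 - 1)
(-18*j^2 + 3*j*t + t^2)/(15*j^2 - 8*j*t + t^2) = (6*j + t)/(-5*j + t)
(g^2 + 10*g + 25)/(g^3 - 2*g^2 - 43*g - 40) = (g + 5)/(g^2 - 7*g - 8)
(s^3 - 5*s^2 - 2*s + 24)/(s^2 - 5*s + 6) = (s^2 - 2*s - 8)/(s - 2)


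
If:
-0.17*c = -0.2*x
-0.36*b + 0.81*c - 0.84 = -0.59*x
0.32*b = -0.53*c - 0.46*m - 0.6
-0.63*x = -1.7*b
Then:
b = 0.22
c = 0.70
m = -2.27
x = 0.60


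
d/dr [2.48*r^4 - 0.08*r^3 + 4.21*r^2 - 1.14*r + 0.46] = 9.92*r^3 - 0.24*r^2 + 8.42*r - 1.14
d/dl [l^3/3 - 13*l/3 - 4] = l^2 - 13/3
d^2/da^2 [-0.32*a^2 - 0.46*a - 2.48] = -0.640000000000000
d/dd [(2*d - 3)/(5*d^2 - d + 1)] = (10*d^2 - 2*d - (2*d - 3)*(10*d - 1) + 2)/(5*d^2 - d + 1)^2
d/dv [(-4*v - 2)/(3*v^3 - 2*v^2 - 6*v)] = 2*(12*v^3 + 5*v^2 - 4*v - 6)/(v^2*(9*v^4 - 12*v^3 - 32*v^2 + 24*v + 36))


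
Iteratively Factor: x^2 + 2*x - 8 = (x - 2)*(x + 4)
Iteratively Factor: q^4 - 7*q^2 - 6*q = (q)*(q^3 - 7*q - 6) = q*(q + 2)*(q^2 - 2*q - 3) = q*(q + 1)*(q + 2)*(q - 3)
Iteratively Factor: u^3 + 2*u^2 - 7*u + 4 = (u - 1)*(u^2 + 3*u - 4) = (u - 1)^2*(u + 4)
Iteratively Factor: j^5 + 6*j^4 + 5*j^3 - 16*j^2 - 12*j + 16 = (j + 4)*(j^4 + 2*j^3 - 3*j^2 - 4*j + 4) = (j - 1)*(j + 4)*(j^3 + 3*j^2 - 4) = (j - 1)^2*(j + 4)*(j^2 + 4*j + 4) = (j - 1)^2*(j + 2)*(j + 4)*(j + 2)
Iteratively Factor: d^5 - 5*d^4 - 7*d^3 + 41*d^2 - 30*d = (d - 2)*(d^4 - 3*d^3 - 13*d^2 + 15*d) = (d - 5)*(d - 2)*(d^3 + 2*d^2 - 3*d) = d*(d - 5)*(d - 2)*(d^2 + 2*d - 3) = d*(d - 5)*(d - 2)*(d + 3)*(d - 1)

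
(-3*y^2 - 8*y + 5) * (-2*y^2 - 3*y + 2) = 6*y^4 + 25*y^3 + 8*y^2 - 31*y + 10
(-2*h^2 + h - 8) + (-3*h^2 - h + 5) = -5*h^2 - 3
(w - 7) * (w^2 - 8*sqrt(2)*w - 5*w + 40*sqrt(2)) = w^3 - 12*w^2 - 8*sqrt(2)*w^2 + 35*w + 96*sqrt(2)*w - 280*sqrt(2)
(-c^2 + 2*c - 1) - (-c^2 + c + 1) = c - 2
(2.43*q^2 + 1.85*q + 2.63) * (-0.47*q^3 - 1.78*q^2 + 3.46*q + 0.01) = -1.1421*q^5 - 5.1949*q^4 + 3.8787*q^3 + 1.7439*q^2 + 9.1183*q + 0.0263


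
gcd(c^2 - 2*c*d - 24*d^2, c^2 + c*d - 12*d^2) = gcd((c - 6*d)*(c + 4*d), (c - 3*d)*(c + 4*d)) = c + 4*d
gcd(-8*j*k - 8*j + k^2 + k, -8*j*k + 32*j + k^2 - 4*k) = 8*j - k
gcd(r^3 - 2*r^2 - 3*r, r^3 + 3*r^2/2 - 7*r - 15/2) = r + 1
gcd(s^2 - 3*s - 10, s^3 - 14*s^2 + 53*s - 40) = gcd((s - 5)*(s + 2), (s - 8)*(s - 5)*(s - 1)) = s - 5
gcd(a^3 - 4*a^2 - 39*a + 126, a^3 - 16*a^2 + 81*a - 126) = a^2 - 10*a + 21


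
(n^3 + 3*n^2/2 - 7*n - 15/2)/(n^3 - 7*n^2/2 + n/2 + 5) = (n + 3)/(n - 2)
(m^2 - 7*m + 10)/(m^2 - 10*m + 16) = (m - 5)/(m - 8)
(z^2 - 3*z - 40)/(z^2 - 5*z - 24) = (z + 5)/(z + 3)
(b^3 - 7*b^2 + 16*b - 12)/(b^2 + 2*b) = (b^3 - 7*b^2 + 16*b - 12)/(b*(b + 2))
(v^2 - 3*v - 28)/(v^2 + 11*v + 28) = (v - 7)/(v + 7)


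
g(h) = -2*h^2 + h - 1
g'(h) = 1 - 4*h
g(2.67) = -12.59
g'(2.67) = -9.68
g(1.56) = -4.31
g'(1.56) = -5.24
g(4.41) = -35.49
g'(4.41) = -16.64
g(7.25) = -98.88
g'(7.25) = -28.00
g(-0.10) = -1.12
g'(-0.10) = 1.40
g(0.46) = -0.96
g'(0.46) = -0.84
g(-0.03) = -1.03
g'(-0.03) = 1.12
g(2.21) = -8.56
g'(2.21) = -7.84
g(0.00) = -1.00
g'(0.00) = 1.00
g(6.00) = -67.00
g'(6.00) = -23.00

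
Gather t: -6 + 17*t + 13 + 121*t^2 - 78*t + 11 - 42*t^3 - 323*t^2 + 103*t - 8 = -42*t^3 - 202*t^2 + 42*t + 10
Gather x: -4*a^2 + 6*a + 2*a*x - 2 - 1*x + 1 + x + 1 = -4*a^2 + 2*a*x + 6*a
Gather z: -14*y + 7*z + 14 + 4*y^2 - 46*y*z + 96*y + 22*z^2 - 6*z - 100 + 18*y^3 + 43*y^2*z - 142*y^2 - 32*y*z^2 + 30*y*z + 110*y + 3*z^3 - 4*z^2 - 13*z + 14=18*y^3 - 138*y^2 + 192*y + 3*z^3 + z^2*(18 - 32*y) + z*(43*y^2 - 16*y - 12) - 72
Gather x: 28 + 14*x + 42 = 14*x + 70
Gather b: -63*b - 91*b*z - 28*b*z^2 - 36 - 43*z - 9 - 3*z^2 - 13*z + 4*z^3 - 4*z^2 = b*(-28*z^2 - 91*z - 63) + 4*z^3 - 7*z^2 - 56*z - 45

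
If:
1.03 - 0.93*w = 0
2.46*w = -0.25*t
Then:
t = -10.90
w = 1.11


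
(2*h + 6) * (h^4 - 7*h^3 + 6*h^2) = 2*h^5 - 8*h^4 - 30*h^3 + 36*h^2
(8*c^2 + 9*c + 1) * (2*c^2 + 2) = 16*c^4 + 18*c^3 + 18*c^2 + 18*c + 2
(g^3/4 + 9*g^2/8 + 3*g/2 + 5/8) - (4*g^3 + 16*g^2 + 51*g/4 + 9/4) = -15*g^3/4 - 119*g^2/8 - 45*g/4 - 13/8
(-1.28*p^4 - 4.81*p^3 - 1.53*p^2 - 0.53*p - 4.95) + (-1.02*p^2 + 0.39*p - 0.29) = -1.28*p^4 - 4.81*p^3 - 2.55*p^2 - 0.14*p - 5.24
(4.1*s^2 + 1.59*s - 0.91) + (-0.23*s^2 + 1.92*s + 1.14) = 3.87*s^2 + 3.51*s + 0.23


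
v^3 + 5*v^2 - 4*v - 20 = (v - 2)*(v + 2)*(v + 5)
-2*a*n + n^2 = n*(-2*a + n)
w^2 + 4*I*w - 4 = (w + 2*I)^2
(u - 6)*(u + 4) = u^2 - 2*u - 24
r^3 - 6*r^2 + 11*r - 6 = (r - 3)*(r - 2)*(r - 1)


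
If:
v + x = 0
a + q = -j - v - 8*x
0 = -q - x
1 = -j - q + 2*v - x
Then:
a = 1 - 4*x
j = -2*x - 1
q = -x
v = -x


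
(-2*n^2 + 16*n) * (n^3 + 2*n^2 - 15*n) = -2*n^5 + 12*n^4 + 62*n^3 - 240*n^2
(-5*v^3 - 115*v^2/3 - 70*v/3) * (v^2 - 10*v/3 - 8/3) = -5*v^5 - 65*v^4/3 + 1060*v^3/9 + 180*v^2 + 560*v/9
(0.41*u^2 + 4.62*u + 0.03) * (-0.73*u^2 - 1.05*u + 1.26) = -0.2993*u^4 - 3.8031*u^3 - 4.3563*u^2 + 5.7897*u + 0.0378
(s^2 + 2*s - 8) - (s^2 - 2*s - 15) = 4*s + 7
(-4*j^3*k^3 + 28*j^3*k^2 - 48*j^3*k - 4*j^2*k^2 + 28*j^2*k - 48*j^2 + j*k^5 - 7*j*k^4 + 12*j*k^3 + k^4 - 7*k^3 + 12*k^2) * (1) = -4*j^3*k^3 + 28*j^3*k^2 - 48*j^3*k - 4*j^2*k^2 + 28*j^2*k - 48*j^2 + j*k^5 - 7*j*k^4 + 12*j*k^3 + k^4 - 7*k^3 + 12*k^2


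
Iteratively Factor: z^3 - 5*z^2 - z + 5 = (z - 5)*(z^2 - 1) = (z - 5)*(z - 1)*(z + 1)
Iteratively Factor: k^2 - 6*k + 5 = (k - 1)*(k - 5)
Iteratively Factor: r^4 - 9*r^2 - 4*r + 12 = (r - 1)*(r^3 + r^2 - 8*r - 12) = (r - 1)*(r + 2)*(r^2 - r - 6) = (r - 1)*(r + 2)^2*(r - 3)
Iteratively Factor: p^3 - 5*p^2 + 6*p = (p - 3)*(p^2 - 2*p) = (p - 3)*(p - 2)*(p)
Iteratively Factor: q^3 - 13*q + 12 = (q - 3)*(q^2 + 3*q - 4) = (q - 3)*(q + 4)*(q - 1)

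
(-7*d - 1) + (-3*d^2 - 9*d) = -3*d^2 - 16*d - 1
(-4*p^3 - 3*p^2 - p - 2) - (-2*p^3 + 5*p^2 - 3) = -2*p^3 - 8*p^2 - p + 1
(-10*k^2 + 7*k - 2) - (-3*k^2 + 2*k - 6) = -7*k^2 + 5*k + 4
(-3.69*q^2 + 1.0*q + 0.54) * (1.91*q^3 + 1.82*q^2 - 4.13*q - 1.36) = -7.0479*q^5 - 4.8058*q^4 + 18.0911*q^3 + 1.8712*q^2 - 3.5902*q - 0.7344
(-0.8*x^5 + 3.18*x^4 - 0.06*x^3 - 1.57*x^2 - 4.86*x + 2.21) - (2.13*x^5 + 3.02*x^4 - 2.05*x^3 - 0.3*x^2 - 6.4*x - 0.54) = -2.93*x^5 + 0.16*x^4 + 1.99*x^3 - 1.27*x^2 + 1.54*x + 2.75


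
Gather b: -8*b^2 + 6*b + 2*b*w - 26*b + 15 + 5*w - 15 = -8*b^2 + b*(2*w - 20) + 5*w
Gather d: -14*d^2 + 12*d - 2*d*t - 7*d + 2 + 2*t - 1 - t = -14*d^2 + d*(5 - 2*t) + t + 1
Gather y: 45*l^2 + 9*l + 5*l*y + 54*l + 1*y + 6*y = 45*l^2 + 63*l + y*(5*l + 7)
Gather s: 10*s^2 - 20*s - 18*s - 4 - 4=10*s^2 - 38*s - 8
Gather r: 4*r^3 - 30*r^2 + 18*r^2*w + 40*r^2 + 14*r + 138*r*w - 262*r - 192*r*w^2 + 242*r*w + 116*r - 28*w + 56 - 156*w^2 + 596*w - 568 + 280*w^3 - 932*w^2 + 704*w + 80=4*r^3 + r^2*(18*w + 10) + r*(-192*w^2 + 380*w - 132) + 280*w^3 - 1088*w^2 + 1272*w - 432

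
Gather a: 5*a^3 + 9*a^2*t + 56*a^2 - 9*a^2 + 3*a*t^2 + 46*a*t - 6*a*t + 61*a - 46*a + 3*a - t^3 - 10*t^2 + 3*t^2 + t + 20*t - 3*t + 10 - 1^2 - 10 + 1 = 5*a^3 + a^2*(9*t + 47) + a*(3*t^2 + 40*t + 18) - t^3 - 7*t^2 + 18*t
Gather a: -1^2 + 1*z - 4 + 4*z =5*z - 5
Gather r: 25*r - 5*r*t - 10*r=r*(15 - 5*t)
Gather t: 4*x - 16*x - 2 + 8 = 6 - 12*x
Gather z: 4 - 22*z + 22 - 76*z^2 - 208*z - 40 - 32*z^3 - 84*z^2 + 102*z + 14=-32*z^3 - 160*z^2 - 128*z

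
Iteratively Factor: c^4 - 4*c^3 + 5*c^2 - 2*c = (c - 1)*(c^3 - 3*c^2 + 2*c) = c*(c - 1)*(c^2 - 3*c + 2) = c*(c - 1)^2*(c - 2)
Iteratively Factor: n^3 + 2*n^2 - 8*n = (n + 4)*(n^2 - 2*n) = (n - 2)*(n + 4)*(n)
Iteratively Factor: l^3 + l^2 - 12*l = (l + 4)*(l^2 - 3*l) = l*(l + 4)*(l - 3)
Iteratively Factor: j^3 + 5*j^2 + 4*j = (j)*(j^2 + 5*j + 4) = j*(j + 4)*(j + 1)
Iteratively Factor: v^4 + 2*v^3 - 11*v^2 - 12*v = (v + 4)*(v^3 - 2*v^2 - 3*v) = (v + 1)*(v + 4)*(v^2 - 3*v) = v*(v + 1)*(v + 4)*(v - 3)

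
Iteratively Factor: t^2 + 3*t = (t + 3)*(t)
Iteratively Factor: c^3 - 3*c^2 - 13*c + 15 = (c - 1)*(c^2 - 2*c - 15) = (c - 5)*(c - 1)*(c + 3)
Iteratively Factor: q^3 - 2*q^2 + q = (q - 1)*(q^2 - q) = (q - 1)^2*(q)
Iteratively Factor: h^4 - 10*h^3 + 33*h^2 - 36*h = (h - 3)*(h^3 - 7*h^2 + 12*h) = h*(h - 3)*(h^2 - 7*h + 12) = h*(h - 4)*(h - 3)*(h - 3)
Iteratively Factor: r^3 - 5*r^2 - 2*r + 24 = (r - 4)*(r^2 - r - 6) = (r - 4)*(r - 3)*(r + 2)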